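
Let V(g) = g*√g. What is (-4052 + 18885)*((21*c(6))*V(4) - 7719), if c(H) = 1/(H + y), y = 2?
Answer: -114184434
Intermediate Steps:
c(H) = 1/(2 + H) (c(H) = 1/(H + 2) = 1/(2 + H))
V(g) = g^(3/2)
(-4052 + 18885)*((21*c(6))*V(4) - 7719) = (-4052 + 18885)*((21/(2 + 6))*4^(3/2) - 7719) = 14833*((21/8)*8 - 7719) = 14833*(21 - 7719) = 14833*(-7698) = -114184434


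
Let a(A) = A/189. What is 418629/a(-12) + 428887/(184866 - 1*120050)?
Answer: -427357823021/64816 ≈ -6.5934e+6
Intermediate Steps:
a(A) = A/189 (a(A) = A*(1/189) = A/189)
418629/a(-12) + 428887/(184866 - 1*120050) = 418629/(((1/189)*(-12))) + 428887/(184866 - 1*120050) = 418629/(-4/63) + 428887/(184866 - 120050) = 418629*(-63/4) + 428887/64816 = -26373627/4 + 428887*(1/64816) = -26373627/4 + 428887/64816 = -427357823021/64816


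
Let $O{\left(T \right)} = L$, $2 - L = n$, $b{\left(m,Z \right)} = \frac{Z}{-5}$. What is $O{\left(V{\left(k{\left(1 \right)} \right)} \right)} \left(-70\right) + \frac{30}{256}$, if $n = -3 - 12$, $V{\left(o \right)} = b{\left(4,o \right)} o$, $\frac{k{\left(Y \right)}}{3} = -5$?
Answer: $- \frac{152305}{128} \approx -1189.9$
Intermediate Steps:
$k{\left(Y \right)} = -15$ ($k{\left(Y \right)} = 3 \left(-5\right) = -15$)
$b{\left(m,Z \right)} = - \frac{Z}{5}$ ($b{\left(m,Z \right)} = Z \left(- \frac{1}{5}\right) = - \frac{Z}{5}$)
$V{\left(o \right)} = - \frac{o^{2}}{5}$ ($V{\left(o \right)} = - \frac{o}{5} o = - \frac{o^{2}}{5}$)
$n = -15$ ($n = -3 - 12 = -15$)
$L = 17$ ($L = 2 - -15 = 2 + 15 = 17$)
$O{\left(T \right)} = 17$
$O{\left(V{\left(k{\left(1 \right)} \right)} \right)} \left(-70\right) + \frac{30}{256} = 17 \left(-70\right) + \frac{30}{256} = -1190 + 30 \cdot \frac{1}{256} = -1190 + \frac{15}{128} = - \frac{152305}{128}$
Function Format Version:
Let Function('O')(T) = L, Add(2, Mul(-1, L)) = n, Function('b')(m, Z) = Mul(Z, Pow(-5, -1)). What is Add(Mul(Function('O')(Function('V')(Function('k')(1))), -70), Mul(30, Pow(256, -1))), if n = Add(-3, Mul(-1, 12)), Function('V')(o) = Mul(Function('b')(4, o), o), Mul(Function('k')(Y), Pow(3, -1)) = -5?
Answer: Rational(-152305, 128) ≈ -1189.9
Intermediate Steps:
Function('k')(Y) = -15 (Function('k')(Y) = Mul(3, -5) = -15)
Function('b')(m, Z) = Mul(Rational(-1, 5), Z) (Function('b')(m, Z) = Mul(Z, Rational(-1, 5)) = Mul(Rational(-1, 5), Z))
Function('V')(o) = Mul(Rational(-1, 5), Pow(o, 2)) (Function('V')(o) = Mul(Mul(Rational(-1, 5), o), o) = Mul(Rational(-1, 5), Pow(o, 2)))
n = -15 (n = Add(-3, -12) = -15)
L = 17 (L = Add(2, Mul(-1, -15)) = Add(2, 15) = 17)
Function('O')(T) = 17
Add(Mul(Function('O')(Function('V')(Function('k')(1))), -70), Mul(30, Pow(256, -1))) = Add(Mul(17, -70), Mul(30, Pow(256, -1))) = Add(-1190, Mul(30, Rational(1, 256))) = Add(-1190, Rational(15, 128)) = Rational(-152305, 128)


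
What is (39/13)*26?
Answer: 78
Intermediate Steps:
(39/13)*26 = ((1/13)*39)*26 = 3*26 = 78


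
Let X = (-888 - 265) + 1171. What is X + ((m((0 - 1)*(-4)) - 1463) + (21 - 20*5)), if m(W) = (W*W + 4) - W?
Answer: -1508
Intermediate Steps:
X = 18 (X = -1153 + 1171 = 18)
m(W) = 4 + W² - W (m(W) = (W² + 4) - W = (4 + W²) - W = 4 + W² - W)
X + ((m((0 - 1)*(-4)) - 1463) + (21 - 20*5)) = 18 + (((4 + ((0 - 1)*(-4))² - (0 - 1)*(-4)) - 1463) + (21 - 20*5)) = 18 + (((4 + (-1*(-4))² - (-1)*(-4)) - 1463) + (21 - 100)) = 18 + (((4 + 4² - 1*4) - 1463) - 79) = 18 + (((4 + 16 - 4) - 1463) - 79) = 18 + ((16 - 1463) - 79) = 18 + (-1447 - 79) = 18 - 1526 = -1508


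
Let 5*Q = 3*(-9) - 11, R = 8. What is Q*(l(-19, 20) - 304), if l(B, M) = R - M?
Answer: 12008/5 ≈ 2401.6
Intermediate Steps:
l(B, M) = 8 - M
Q = -38/5 (Q = (3*(-9) - 11)/5 = (-27 - 11)/5 = (⅕)*(-38) = -38/5 ≈ -7.6000)
Q*(l(-19, 20) - 304) = -38*((8 - 1*20) - 304)/5 = -38*((8 - 20) - 304)/5 = -38*(-12 - 304)/5 = -38/5*(-316) = 12008/5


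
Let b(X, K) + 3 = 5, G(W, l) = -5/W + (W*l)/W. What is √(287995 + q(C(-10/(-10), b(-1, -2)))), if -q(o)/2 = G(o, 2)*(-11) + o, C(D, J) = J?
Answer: 22*√595 ≈ 536.64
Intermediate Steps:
G(W, l) = l - 5/W (G(W, l) = -5/W + l = l - 5/W)
b(X, K) = 2 (b(X, K) = -3 + 5 = 2)
q(o) = 44 - 110/o - 2*o (q(o) = -2*((2 - 5/o)*(-11) + o) = -2*((-22 + 55/o) + o) = -2*(-22 + o + 55/o) = 44 - 110/o - 2*o)
√(287995 + q(C(-10/(-10), b(-1, -2)))) = √(287995 + (44 - 110/2 - 2*2)) = √(287995 + (44 - 110*½ - 4)) = √(287995 + (44 - 55 - 4)) = √(287995 - 15) = √287980 = 22*√595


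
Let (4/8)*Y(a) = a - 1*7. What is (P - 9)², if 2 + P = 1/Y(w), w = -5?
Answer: 70225/576 ≈ 121.92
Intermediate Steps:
Y(a) = -14 + 2*a (Y(a) = 2*(a - 1*7) = 2*(a - 7) = 2*(-7 + a) = -14 + 2*a)
P = -49/24 (P = -2 + 1/(-14 + 2*(-5)) = -2 + 1/(-14 - 10) = -2 + 1/(-24) = -2 - 1/24 = -49/24 ≈ -2.0417)
(P - 9)² = (-49/24 - 9)² = (-265/24)² = 70225/576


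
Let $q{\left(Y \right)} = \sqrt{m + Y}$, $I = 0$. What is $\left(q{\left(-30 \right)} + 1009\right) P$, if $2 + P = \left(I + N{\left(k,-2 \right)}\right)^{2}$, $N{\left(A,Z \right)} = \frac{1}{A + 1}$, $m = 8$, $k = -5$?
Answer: $- \frac{31279}{16} - \frac{31 i \sqrt{22}}{16} \approx -1954.9 - 9.0877 i$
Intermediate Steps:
$N{\left(A,Z \right)} = \frac{1}{1 + A}$
$q{\left(Y \right)} = \sqrt{8 + Y}$
$P = - \frac{31}{16}$ ($P = -2 + \left(0 + \frac{1}{1 - 5}\right)^{2} = -2 + \left(0 + \frac{1}{-4}\right)^{2} = -2 + \left(0 - \frac{1}{4}\right)^{2} = -2 + \left(- \frac{1}{4}\right)^{2} = -2 + \frac{1}{16} = - \frac{31}{16} \approx -1.9375$)
$\left(q{\left(-30 \right)} + 1009\right) P = \left(\sqrt{8 - 30} + 1009\right) \left(- \frac{31}{16}\right) = \left(\sqrt{-22} + 1009\right) \left(- \frac{31}{16}\right) = \left(i \sqrt{22} + 1009\right) \left(- \frac{31}{16}\right) = \left(1009 + i \sqrt{22}\right) \left(- \frac{31}{16}\right) = - \frac{31279}{16} - \frac{31 i \sqrt{22}}{16}$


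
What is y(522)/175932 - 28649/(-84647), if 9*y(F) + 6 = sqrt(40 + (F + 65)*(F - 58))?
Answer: 7560329155/22338174006 + sqrt(68102)/791694 ≈ 0.33878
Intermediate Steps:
y(F) = -2/3 + sqrt(40 + (-58 + F)*(65 + F))/9 (y(F) = -2/3 + sqrt(40 + (F + 65)*(F - 58))/9 = -2/3 + sqrt(40 + (65 + F)*(-58 + F))/9 = -2/3 + sqrt(40 + (-58 + F)*(65 + F))/9)
y(522)/175932 - 28649/(-84647) = (-2/3 + sqrt(-3730 + 522**2 + 7*522)/9)/175932 - 28649/(-84647) = (-2/3 + sqrt(-3730 + 272484 + 3654)/9)*(1/175932) - 28649*(-1/84647) = (-2/3 + sqrt(272408)/9)*(1/175932) + 28649/84647 = (-2/3 + (2*sqrt(68102))/9)*(1/175932) + 28649/84647 = (-2/3 + 2*sqrt(68102)/9)*(1/175932) + 28649/84647 = (-1/263898 + sqrt(68102)/791694) + 28649/84647 = 7560329155/22338174006 + sqrt(68102)/791694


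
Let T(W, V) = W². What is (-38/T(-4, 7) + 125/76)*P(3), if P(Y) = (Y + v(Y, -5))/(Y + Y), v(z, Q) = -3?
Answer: 0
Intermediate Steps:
P(Y) = (-3 + Y)/(2*Y) (P(Y) = (Y - 3)/(Y + Y) = (-3 + Y)/((2*Y)) = (-3 + Y)*(1/(2*Y)) = (-3 + Y)/(2*Y))
(-38/T(-4, 7) + 125/76)*P(3) = (-38/((-4)²) + 125/76)*((½)*(-3 + 3)/3) = (-38/16 + 125*(1/76))*((½)*(⅓)*0) = (-38*1/16 + 125/76)*0 = (-19/8 + 125/76)*0 = -111/152*0 = 0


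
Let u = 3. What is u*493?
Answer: 1479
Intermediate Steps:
u*493 = 3*493 = 1479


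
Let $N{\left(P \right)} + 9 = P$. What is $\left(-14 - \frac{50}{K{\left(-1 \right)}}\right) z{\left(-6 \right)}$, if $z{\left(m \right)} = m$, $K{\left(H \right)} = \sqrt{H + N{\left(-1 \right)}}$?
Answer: $84 - \frac{300 i \sqrt{11}}{11} \approx 84.0 - 90.453 i$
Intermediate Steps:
$N{\left(P \right)} = -9 + P$
$K{\left(H \right)} = \sqrt{-10 + H}$ ($K{\left(H \right)} = \sqrt{H - 10} = \sqrt{-10 + H}$)
$\left(-14 - \frac{50}{K{\left(-1 \right)}}\right) z{\left(-6 \right)} = \left(-14 - \frac{50}{\sqrt{-10 - 1}}\right) \left(-6\right) = \left(-14 - \frac{50}{\sqrt{-11}}\right) \left(-6\right) = \left(-14 - \frac{50}{i \sqrt{11}}\right) \left(-6\right) = \left(-14 - 50 \left(- \frac{i \sqrt{11}}{11}\right)\right) \left(-6\right) = \left(-14 + \frac{50 i \sqrt{11}}{11}\right) \left(-6\right) = 84 - \frac{300 i \sqrt{11}}{11}$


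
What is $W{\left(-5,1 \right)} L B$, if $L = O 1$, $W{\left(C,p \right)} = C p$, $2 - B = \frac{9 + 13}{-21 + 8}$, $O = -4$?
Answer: $\frac{960}{13} \approx 73.846$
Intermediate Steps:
$B = \frac{48}{13}$ ($B = 2 - \frac{9 + 13}{-21 + 8} = 2 - \frac{22}{-13} = 2 - 22 \left(- \frac{1}{13}\right) = 2 - - \frac{22}{13} = 2 + \frac{22}{13} = \frac{48}{13} \approx 3.6923$)
$L = -4$ ($L = \left(-4\right) 1 = -4$)
$W{\left(-5,1 \right)} L B = \left(-5\right) 1 \left(-4\right) \frac{48}{13} = \left(-5\right) \left(-4\right) \frac{48}{13} = 20 \cdot \frac{48}{13} = \frac{960}{13}$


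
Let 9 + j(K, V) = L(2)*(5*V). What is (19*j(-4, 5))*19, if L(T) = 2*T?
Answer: 32851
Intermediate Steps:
j(K, V) = -9 + 20*V (j(K, V) = -9 + (2*2)*(5*V) = -9 + 4*(5*V) = -9 + 20*V)
(19*j(-4, 5))*19 = (19*(-9 + 20*5))*19 = (19*(-9 + 100))*19 = (19*91)*19 = 1729*19 = 32851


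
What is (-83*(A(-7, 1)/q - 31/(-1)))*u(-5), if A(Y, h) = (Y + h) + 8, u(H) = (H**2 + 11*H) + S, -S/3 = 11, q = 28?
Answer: 324945/2 ≈ 1.6247e+5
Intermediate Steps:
S = -33 (S = -3*11 = -33)
u(H) = -33 + H**2 + 11*H (u(H) = (H**2 + 11*H) - 33 = -33 + H**2 + 11*H)
A(Y, h) = 8 + Y + h
(-83*(A(-7, 1)/q - 31/(-1)))*u(-5) = (-83*((8 - 7 + 1)/28 - 31/(-1)))*(-33 + (-5)**2 + 11*(-5)) = (-83*(2*(1/28) - 31*(-1)))*(-33 + 25 - 55) = -83*(1/14 + 31)*(-63) = -83*435/14*(-63) = -36105/14*(-63) = 324945/2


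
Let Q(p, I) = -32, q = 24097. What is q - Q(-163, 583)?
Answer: 24129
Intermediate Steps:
q - Q(-163, 583) = 24097 - 1*(-32) = 24097 + 32 = 24129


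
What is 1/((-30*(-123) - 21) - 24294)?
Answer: -1/20625 ≈ -4.8485e-5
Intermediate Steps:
1/((-30*(-123) - 21) - 24294) = 1/((3690 - 21) - 24294) = 1/(3669 - 24294) = 1/(-20625) = -1/20625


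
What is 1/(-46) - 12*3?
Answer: -1657/46 ≈ -36.022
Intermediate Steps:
1/(-46) - 12*3 = -1/46 - 36 = -1657/46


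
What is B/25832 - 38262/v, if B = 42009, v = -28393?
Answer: 2181145521/733447976 ≈ 2.9738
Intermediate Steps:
B/25832 - 38262/v = 42009/25832 - 38262/(-28393) = 42009*(1/25832) - 38262*(-1/28393) = 42009/25832 + 38262/28393 = 2181145521/733447976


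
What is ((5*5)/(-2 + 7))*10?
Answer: 50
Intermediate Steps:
((5*5)/(-2 + 7))*10 = (25/5)*10 = (25*(⅕))*10 = 5*10 = 50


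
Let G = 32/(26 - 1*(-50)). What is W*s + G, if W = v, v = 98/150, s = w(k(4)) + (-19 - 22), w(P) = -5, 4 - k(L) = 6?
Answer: -42226/1425 ≈ -29.632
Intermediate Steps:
k(L) = -2 (k(L) = 4 - 1*6 = 4 - 6 = -2)
s = -46 (s = -5 + (-19 - 22) = -5 - 41 = -46)
v = 49/75 (v = 98*(1/150) = 49/75 ≈ 0.65333)
G = 8/19 (G = 32/(26 + 50) = 32/76 = 32*(1/76) = 8/19 ≈ 0.42105)
W = 49/75 ≈ 0.65333
W*s + G = (49/75)*(-46) + 8/19 = -2254/75 + 8/19 = -42226/1425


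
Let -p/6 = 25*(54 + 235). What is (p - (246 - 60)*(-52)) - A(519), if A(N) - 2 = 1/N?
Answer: -17479921/519 ≈ -33680.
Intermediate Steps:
A(N) = 2 + 1/N
p = -43350 (p = -150*(54 + 235) = -150*289 = -6*7225 = -43350)
(p - (246 - 60)*(-52)) - A(519) = (-43350 - (246 - 60)*(-52)) - (2 + 1/519) = (-43350 - 186*(-52)) - (2 + 1/519) = (-43350 - 1*(-9672)) - 1*1039/519 = (-43350 + 9672) - 1039/519 = -33678 - 1039/519 = -17479921/519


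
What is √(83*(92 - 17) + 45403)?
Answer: 2*√12907 ≈ 227.22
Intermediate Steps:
√(83*(92 - 17) + 45403) = √(83*75 + 45403) = √(6225 + 45403) = √51628 = 2*√12907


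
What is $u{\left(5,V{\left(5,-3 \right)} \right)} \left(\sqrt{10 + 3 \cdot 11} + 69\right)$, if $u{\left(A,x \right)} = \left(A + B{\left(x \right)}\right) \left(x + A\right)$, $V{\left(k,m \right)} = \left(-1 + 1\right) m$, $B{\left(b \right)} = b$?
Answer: $1725 + 25 \sqrt{43} \approx 1888.9$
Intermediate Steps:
$V{\left(k,m \right)} = 0$ ($V{\left(k,m \right)} = 0 m = 0$)
$u{\left(A,x \right)} = \left(A + x\right)^{2}$ ($u{\left(A,x \right)} = \left(A + x\right) \left(x + A\right) = \left(A + x\right) \left(A + x\right) = \left(A + x\right)^{2}$)
$u{\left(5,V{\left(5,-3 \right)} \right)} \left(\sqrt{10 + 3 \cdot 11} + 69\right) = \left(5^{2} + 0^{2} + 2 \cdot 5 \cdot 0\right) \left(\sqrt{10 + 3 \cdot 11} + 69\right) = \left(25 + 0 + 0\right) \left(\sqrt{10 + 33} + 69\right) = 25 \left(\sqrt{43} + 69\right) = 25 \left(69 + \sqrt{43}\right) = 1725 + 25 \sqrt{43}$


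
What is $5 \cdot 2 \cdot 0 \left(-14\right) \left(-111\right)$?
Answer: $0$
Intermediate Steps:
$5 \cdot 2 \cdot 0 \left(-14\right) \left(-111\right) = 10 \cdot 0 \left(-14\right) \left(-111\right) = 0 \left(-14\right) \left(-111\right) = 0 \left(-111\right) = 0$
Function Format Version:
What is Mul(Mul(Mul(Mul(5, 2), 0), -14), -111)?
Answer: 0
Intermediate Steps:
Mul(Mul(Mul(Mul(5, 2), 0), -14), -111) = Mul(Mul(Mul(10, 0), -14), -111) = Mul(Mul(0, -14), -111) = Mul(0, -111) = 0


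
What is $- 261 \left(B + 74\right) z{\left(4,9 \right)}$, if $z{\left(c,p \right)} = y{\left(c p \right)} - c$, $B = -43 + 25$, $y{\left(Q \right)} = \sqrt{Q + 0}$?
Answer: $-29232$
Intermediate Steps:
$y{\left(Q \right)} = \sqrt{Q}$
$B = -18$
$z{\left(c,p \right)} = \sqrt{c p} - c$
$- 261 \left(B + 74\right) z{\left(4,9 \right)} = - 261 \left(-18 + 74\right) \left(\sqrt{4 \cdot 9} - 4\right) = - 261 \cdot 56 \left(\sqrt{36} - 4\right) = - 261 \cdot 56 \left(6 - 4\right) = - 261 \cdot 56 \cdot 2 = \left(-261\right) 112 = -29232$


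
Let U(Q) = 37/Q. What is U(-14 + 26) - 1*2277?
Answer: -27287/12 ≈ -2273.9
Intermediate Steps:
U(-14 + 26) - 1*2277 = 37/(-14 + 26) - 1*2277 = 37/12 - 2277 = -27287/12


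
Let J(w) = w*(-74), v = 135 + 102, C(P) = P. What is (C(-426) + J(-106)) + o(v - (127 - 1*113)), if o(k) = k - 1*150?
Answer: 7491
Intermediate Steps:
v = 237
o(k) = -150 + k (o(k) = k - 150 = -150 + k)
J(w) = -74*w
(C(-426) + J(-106)) + o(v - (127 - 1*113)) = (-426 - 74*(-106)) + (-150 + (237 - (127 - 1*113))) = (-426 + 7844) + (-150 + (237 - (127 - 113))) = 7418 + (-150 + (237 - 1*14)) = 7418 + (-150 + (237 - 14)) = 7418 + (-150 + 223) = 7418 + 73 = 7491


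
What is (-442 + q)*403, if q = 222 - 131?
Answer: -141453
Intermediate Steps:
q = 91
(-442 + q)*403 = (-442 + 91)*403 = -351*403 = -141453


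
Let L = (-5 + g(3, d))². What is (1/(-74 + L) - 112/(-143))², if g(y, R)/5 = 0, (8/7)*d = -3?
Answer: 28569025/49098049 ≈ 0.58188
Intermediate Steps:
d = -21/8 (d = (7/8)*(-3) = -21/8 ≈ -2.6250)
g(y, R) = 0 (g(y, R) = 5*0 = 0)
L = 25 (L = (-5 + 0)² = (-5)² = 25)
(1/(-74 + L) - 112/(-143))² = (1/(-74 + 25) - 112/(-143))² = (1/(-49) - 112*(-1/143))² = (-1/49 + 112/143)² = (5345/7007)² = 28569025/49098049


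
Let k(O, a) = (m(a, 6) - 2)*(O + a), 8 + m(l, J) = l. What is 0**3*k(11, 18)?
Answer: 0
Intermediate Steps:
m(l, J) = -8 + l
k(O, a) = (-10 + a)*(O + a) (k(O, a) = ((-8 + a) - 2)*(O + a) = (-10 + a)*(O + a))
0**3*k(11, 18) = 0**3*(18**2 - 10*11 - 10*18 + 11*18) = 0*(324 - 110 - 180 + 198) = 0*232 = 0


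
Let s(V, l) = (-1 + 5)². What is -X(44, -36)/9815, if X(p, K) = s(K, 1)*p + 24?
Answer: -56/755 ≈ -0.074172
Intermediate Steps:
s(V, l) = 16 (s(V, l) = 4² = 16)
X(p, K) = 24 + 16*p (X(p, K) = 16*p + 24 = 24 + 16*p)
-X(44, -36)/9815 = -(24 + 16*44)/9815 = -(24 + 704)/9815 = -728/9815 = -1*56/755 = -56/755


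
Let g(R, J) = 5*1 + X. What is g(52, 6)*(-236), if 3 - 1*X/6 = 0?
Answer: -5428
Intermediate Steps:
X = 18 (X = 18 - 6*0 = 18 + 0 = 18)
g(R, J) = 23 (g(R, J) = 5*1 + 18 = 5 + 18 = 23)
g(52, 6)*(-236) = 23*(-236) = -5428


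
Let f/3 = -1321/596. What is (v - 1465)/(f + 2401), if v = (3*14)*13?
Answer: -547724/1427033 ≈ -0.38382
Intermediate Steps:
f = -3963/596 (f = 3*(-1321/596) = -3963/596 ≈ -6.6493)
v = 546 (v = 42*13 = 546)
(v - 1465)/(f + 2401) = (546 - 1465)/(-3963/596 + 2401) = -919/1427033/596 = -919*596/1427033 = -547724/1427033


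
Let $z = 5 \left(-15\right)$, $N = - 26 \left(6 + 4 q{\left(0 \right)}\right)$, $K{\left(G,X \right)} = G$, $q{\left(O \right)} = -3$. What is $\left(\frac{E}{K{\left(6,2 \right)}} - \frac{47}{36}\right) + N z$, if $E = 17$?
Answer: $- \frac{421145}{36} \approx -11698.0$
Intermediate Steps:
$N = 156$ ($N = - 26 \left(6 + 4 \left(-3\right)\right) = - 26 \left(6 - 12\right) = \left(-26\right) \left(-6\right) = 156$)
$z = -75$
$\left(\frac{E}{K{\left(6,2 \right)}} - \frac{47}{36}\right) + N z = \left(\frac{17}{6} - \frac{47}{36}\right) + 156 \left(-75\right) = \left(17 \cdot \frac{1}{6} - \frac{47}{36}\right) - 11700 = \left(\frac{17}{6} - \frac{47}{36}\right) - 11700 = \frac{55}{36} - 11700 = - \frac{421145}{36}$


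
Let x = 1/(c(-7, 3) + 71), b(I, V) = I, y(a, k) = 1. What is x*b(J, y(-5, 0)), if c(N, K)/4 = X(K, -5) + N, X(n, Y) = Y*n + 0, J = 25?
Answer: -25/17 ≈ -1.4706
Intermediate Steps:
X(n, Y) = Y*n
c(N, K) = -20*K + 4*N (c(N, K) = 4*(-5*K + N) = 4*(N - 5*K) = -20*K + 4*N)
x = -1/17 (x = 1/((-20*3 + 4*(-7)) + 71) = 1/((-60 - 28) + 71) = 1/(-88 + 71) = 1/(-17) = -1/17 ≈ -0.058824)
x*b(J, y(-5, 0)) = -1/17*25 = -25/17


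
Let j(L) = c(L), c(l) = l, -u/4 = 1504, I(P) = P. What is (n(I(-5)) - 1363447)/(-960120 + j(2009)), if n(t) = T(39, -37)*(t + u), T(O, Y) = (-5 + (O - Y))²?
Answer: 31715308/958111 ≈ 33.102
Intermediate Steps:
u = -6016 (u = -4*1504 = -6016)
T(O, Y) = (-5 + O - Y)²
j(L) = L
n(t) = -30326656 + 5041*t (n(t) = (5 - 37 - 1*39)²*(t - 6016) = (5 - 37 - 39)²*(-6016 + t) = (-71)²*(-6016 + t) = 5041*(-6016 + t) = -30326656 + 5041*t)
(n(I(-5)) - 1363447)/(-960120 + j(2009)) = ((-30326656 + 5041*(-5)) - 1363447)/(-960120 + 2009) = ((-30326656 - 25205) - 1363447)/(-958111) = (-30351861 - 1363447)*(-1/958111) = -31715308*(-1/958111) = 31715308/958111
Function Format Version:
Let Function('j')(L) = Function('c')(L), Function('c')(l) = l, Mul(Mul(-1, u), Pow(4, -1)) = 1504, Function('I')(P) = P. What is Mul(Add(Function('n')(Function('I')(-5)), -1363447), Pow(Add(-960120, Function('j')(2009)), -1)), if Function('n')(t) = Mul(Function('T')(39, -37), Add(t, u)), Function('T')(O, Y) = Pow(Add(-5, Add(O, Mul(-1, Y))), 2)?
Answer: Rational(31715308, 958111) ≈ 33.102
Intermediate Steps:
u = -6016 (u = Mul(-4, 1504) = -6016)
Function('T')(O, Y) = Pow(Add(-5, O, Mul(-1, Y)), 2)
Function('j')(L) = L
Function('n')(t) = Add(-30326656, Mul(5041, t)) (Function('n')(t) = Mul(Pow(Add(5, -37, Mul(-1, 39)), 2), Add(t, -6016)) = Mul(Pow(Add(5, -37, -39), 2), Add(-6016, t)) = Mul(Pow(-71, 2), Add(-6016, t)) = Mul(5041, Add(-6016, t)) = Add(-30326656, Mul(5041, t)))
Mul(Add(Function('n')(Function('I')(-5)), -1363447), Pow(Add(-960120, Function('j')(2009)), -1)) = Mul(Add(Add(-30326656, Mul(5041, -5)), -1363447), Pow(Add(-960120, 2009), -1)) = Mul(Add(Add(-30326656, -25205), -1363447), Pow(-958111, -1)) = Mul(Add(-30351861, -1363447), Rational(-1, 958111)) = Mul(-31715308, Rational(-1, 958111)) = Rational(31715308, 958111)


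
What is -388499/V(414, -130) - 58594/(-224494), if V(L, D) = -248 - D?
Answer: 43611304299/13245146 ≈ 3292.6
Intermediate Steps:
-388499/V(414, -130) - 58594/(-224494) = -388499/(-248 - 1*(-130)) - 58594/(-224494) = -388499/(-248 + 130) - 58594*(-1/224494) = -388499/(-118) + 29297/112247 = -388499*(-1/118) + 29297/112247 = 388499/118 + 29297/112247 = 43611304299/13245146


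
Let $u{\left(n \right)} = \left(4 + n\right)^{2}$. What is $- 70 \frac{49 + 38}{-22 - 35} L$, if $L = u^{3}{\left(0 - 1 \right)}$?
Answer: $\frac{1479870}{19} \approx 77888.0$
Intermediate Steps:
$L = 729$ ($L = \left(\left(4 + \left(0 - 1\right)\right)^{2}\right)^{3} = \left(\left(4 - 1\right)^{2}\right)^{3} = \left(3^{2}\right)^{3} = 9^{3} = 729$)
$- 70 \frac{49 + 38}{-22 - 35} L = - 70 \frac{49 + 38}{-22 - 35} \cdot 729 = - 70 \frac{87}{-57} \cdot 729 = - 70 \cdot 87 \left(- \frac{1}{57}\right) 729 = \left(-70\right) \left(- \frac{29}{19}\right) 729 = \frac{2030}{19} \cdot 729 = \frac{1479870}{19}$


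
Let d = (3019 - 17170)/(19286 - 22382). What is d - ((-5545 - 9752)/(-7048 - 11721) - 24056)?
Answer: 466028036917/19369608 ≈ 24060.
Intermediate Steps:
d = 4717/1032 (d = -14151/(-3096) = -14151*(-1/3096) = 4717/1032 ≈ 4.5707)
d - ((-5545 - 9752)/(-7048 - 11721) - 24056) = 4717/1032 - ((-5545 - 9752)/(-7048 - 11721) - 24056) = 4717/1032 - (-15297/(-18769) - 24056) = 4717/1032 - (-15297*(-1/18769) - 24056) = 4717/1032 - (15297/18769 - 24056) = 4717/1032 - 1*(-451491767/18769) = 4717/1032 + 451491767/18769 = 466028036917/19369608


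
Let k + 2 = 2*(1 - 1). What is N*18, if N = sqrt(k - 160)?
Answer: 162*I*sqrt(2) ≈ 229.1*I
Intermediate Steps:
k = -2 (k = -2 + 2*(1 - 1) = -2 + 2*0 = -2 + 0 = -2)
N = 9*I*sqrt(2) (N = sqrt(-2 - 160) = sqrt(-162) = 9*I*sqrt(2) ≈ 12.728*I)
N*18 = (9*I*sqrt(2))*18 = 162*I*sqrt(2)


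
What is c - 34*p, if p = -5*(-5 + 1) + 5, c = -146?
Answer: -996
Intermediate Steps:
p = 25 (p = -5*(-4) + 5 = 20 + 5 = 25)
c - 34*p = -146 - 34*25 = -146 - 850 = -996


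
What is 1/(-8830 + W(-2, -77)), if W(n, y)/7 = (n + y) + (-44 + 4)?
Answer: -1/9663 ≈ -0.00010349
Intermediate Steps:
W(n, y) = -280 + 7*n + 7*y (W(n, y) = 7*((n + y) + (-44 + 4)) = 7*((n + y) - 40) = 7*(-40 + n + y) = -280 + 7*n + 7*y)
1/(-8830 + W(-2, -77)) = 1/(-8830 + (-280 + 7*(-2) + 7*(-77))) = 1/(-8830 + (-280 - 14 - 539)) = 1/(-8830 - 833) = 1/(-9663) = -1/9663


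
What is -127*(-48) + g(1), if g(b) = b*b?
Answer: 6097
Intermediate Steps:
g(b) = b²
-127*(-48) + g(1) = -127*(-48) + 1² = 6096 + 1 = 6097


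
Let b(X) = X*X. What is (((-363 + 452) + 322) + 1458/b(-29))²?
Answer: 120484657881/707281 ≈ 1.7035e+5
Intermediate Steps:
b(X) = X²
(((-363 + 452) + 322) + 1458/b(-29))² = (((-363 + 452) + 322) + 1458/((-29)²))² = ((89 + 322) + 1458/841)² = (411 + 1458*(1/841))² = (411 + 1458/841)² = (347109/841)² = 120484657881/707281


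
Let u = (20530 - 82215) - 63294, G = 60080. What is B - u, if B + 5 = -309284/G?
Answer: 1877032159/15020 ≈ 1.2497e+5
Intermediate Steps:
B = -152421/15020 (B = -5 - 309284/60080 = -5 - 309284*1/60080 = -5 - 77321/15020 = -152421/15020 ≈ -10.148)
u = -124979 (u = -61685 - 63294 = -124979)
B - u = -152421/15020 - 1*(-124979) = -152421/15020 + 124979 = 1877032159/15020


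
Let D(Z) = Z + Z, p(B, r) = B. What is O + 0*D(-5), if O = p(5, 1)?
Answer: 5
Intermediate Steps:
D(Z) = 2*Z
O = 5
O + 0*D(-5) = 5 + 0*(2*(-5)) = 5 + 0*(-10) = 5 + 0 = 5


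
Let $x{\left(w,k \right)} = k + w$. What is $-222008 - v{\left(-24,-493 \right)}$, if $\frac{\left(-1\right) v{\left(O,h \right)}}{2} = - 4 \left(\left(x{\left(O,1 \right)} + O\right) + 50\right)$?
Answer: $-222032$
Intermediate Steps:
$v{\left(O,h \right)} = 408 + 16 O$ ($v{\left(O,h \right)} = - 2 \left(- 4 \left(\left(\left(1 + O\right) + O\right) + 50\right)\right) = - 2 \left(- 4 \left(\left(1 + 2 O\right) + 50\right)\right) = - 2 \left(- 4 \left(51 + 2 O\right)\right) = - 2 \left(-204 - 8 O\right) = 408 + 16 O$)
$-222008 - v{\left(-24,-493 \right)} = -222008 - \left(408 + 16 \left(-24\right)\right) = -222008 - \left(408 - 384\right) = -222008 - 24 = -222032$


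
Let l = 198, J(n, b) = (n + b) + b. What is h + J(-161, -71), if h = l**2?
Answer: 38901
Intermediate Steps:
J(n, b) = n + 2*b (J(n, b) = (b + n) + b = n + 2*b)
h = 39204 (h = 198**2 = 39204)
h + J(-161, -71) = 39204 + (-161 + 2*(-71)) = 39204 + (-161 - 142) = 39204 - 303 = 38901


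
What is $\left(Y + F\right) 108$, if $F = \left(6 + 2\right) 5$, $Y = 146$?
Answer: $20088$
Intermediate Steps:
$F = 40$ ($F = 8 \cdot 5 = 40$)
$\left(Y + F\right) 108 = \left(146 + 40\right) 108 = 186 \cdot 108 = 20088$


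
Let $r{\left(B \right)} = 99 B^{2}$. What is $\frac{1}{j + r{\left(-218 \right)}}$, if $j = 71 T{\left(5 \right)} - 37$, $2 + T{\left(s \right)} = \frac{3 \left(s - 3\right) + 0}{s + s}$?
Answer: $\frac{5}{23523698} \approx 2.1255 \cdot 10^{-7}$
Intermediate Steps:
$T{\left(s \right)} = -2 + \frac{-9 + 3 s}{2 s}$ ($T{\left(s \right)} = -2 + \frac{3 \left(s - 3\right) + 0}{s + s} = -2 + \frac{3 \left(-3 + s\right) + 0}{2 s} = -2 + \left(\left(-9 + 3 s\right) + 0\right) \frac{1}{2 s} = -2 + \left(-9 + 3 s\right) \frac{1}{2 s} = -2 + \frac{-9 + 3 s}{2 s}$)
$j = - \frac{682}{5}$ ($j = 71 \frac{-9 - 5}{2 \cdot 5} - 37 = 71 \cdot \frac{1}{2} \cdot \frac{1}{5} \left(-9 - 5\right) - 37 = 71 \cdot \frac{1}{2} \cdot \frac{1}{5} \left(-14\right) - 37 = 71 \left(- \frac{7}{5}\right) - 37 = - \frac{497}{5} - 37 = - \frac{682}{5} \approx -136.4$)
$\frac{1}{j + r{\left(-218 \right)}} = \frac{1}{- \frac{682}{5} + 99 \left(-218\right)^{2}} = \frac{1}{- \frac{682}{5} + 99 \cdot 47524} = \frac{1}{- \frac{682}{5} + 4704876} = \frac{1}{\frac{23523698}{5}} = \frac{5}{23523698}$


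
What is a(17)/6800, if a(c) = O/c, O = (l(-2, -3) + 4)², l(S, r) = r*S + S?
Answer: 4/7225 ≈ 0.00055363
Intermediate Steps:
l(S, r) = S + S*r (l(S, r) = S*r + S = S + S*r)
O = 64 (O = (-2*(1 - 3) + 4)² = (-2*(-2) + 4)² = (4 + 4)² = 8² = 64)
a(c) = 64/c
a(17)/6800 = (64/17)/6800 = (64*(1/17))*(1/6800) = (64/17)*(1/6800) = 4/7225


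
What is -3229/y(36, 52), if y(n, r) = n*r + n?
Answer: -3229/1908 ≈ -1.6923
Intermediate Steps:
y(n, r) = n + n*r
-3229/y(36, 52) = -3229*1/(36*(1 + 52)) = -3229/(36*53) = -3229/1908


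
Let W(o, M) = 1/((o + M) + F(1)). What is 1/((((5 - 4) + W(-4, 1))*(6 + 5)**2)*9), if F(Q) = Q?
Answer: 2/1089 ≈ 0.0018365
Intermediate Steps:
W(o, M) = 1/(1 + M + o) (W(o, M) = 1/((o + M) + 1) = 1/((M + o) + 1) = 1/(1 + M + o))
1/((((5 - 4) + W(-4, 1))*(6 + 5)**2)*9) = 1/((((5 - 4) + 1/(1 + 1 - 4))*(6 + 5)**2)*9) = 1/(((1 + 1/(-2))*11**2)*9) = 1/(((1 - 1/2)*121)*9) = 1/(((1/2)*121)*9) = 1/((121/2)*9) = 1/(1089/2) = 2/1089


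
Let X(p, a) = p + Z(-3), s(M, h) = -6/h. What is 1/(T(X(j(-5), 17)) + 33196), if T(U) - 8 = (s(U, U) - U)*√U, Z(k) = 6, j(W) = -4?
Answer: 16602/551252783 + 5*√2/1102505566 ≈ 3.0123e-5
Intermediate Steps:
X(p, a) = 6 + p (X(p, a) = p + 6 = 6 + p)
T(U) = 8 + √U*(-U - 6/U) (T(U) = 8 + (-6/U - U)*√U = 8 + (-U - 6/U)*√U = 8 + √U*(-U - 6/U))
1/(T(X(j(-5), 17)) + 33196) = 1/((8 - (6 - 4)^(3/2) - 6/√(6 - 4)) + 33196) = 1/((8 - 2^(3/2) - 3*√2) + 33196) = 1/((8 - 2*√2 - 3*√2) + 33196) = 1/((8 - 5*√2) + 33196) = 1/(33204 - 5*√2)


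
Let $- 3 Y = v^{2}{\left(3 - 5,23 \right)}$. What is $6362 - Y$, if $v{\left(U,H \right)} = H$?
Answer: $\frac{19615}{3} \approx 6538.3$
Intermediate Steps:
$Y = - \frac{529}{3}$ ($Y = - \frac{23^{2}}{3} = \left(- \frac{1}{3}\right) 529 = - \frac{529}{3} \approx -176.33$)
$6362 - Y = 6362 - - \frac{529}{3} = 6362 + \frac{529}{3} = \frac{19615}{3}$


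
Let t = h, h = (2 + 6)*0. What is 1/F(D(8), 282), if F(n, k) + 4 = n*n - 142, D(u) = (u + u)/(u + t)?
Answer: -1/142 ≈ -0.0070423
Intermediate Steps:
h = 0 (h = 8*0 = 0)
t = 0
D(u) = 2 (D(u) = (u + u)/(u + 0) = (2*u)/u = 2)
F(n, k) = -146 + n² (F(n, k) = -4 + (n*n - 142) = -4 + (n² - 142) = -4 + (-142 + n²) = -146 + n²)
1/F(D(8), 282) = 1/(-146 + 2²) = 1/(-146 + 4) = 1/(-142) = -1/142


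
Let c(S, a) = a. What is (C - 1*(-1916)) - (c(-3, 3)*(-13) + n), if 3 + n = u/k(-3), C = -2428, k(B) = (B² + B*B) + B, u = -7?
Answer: -7043/15 ≈ -469.53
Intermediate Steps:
k(B) = B + 2*B² (k(B) = (B² + B²) + B = 2*B² + B = B + 2*B²)
n = -52/15 (n = -3 - 7*(-1/(3*(1 + 2*(-3)))) = -3 - 7*(-1/(3*(1 - 6))) = -3 - 7/((-3*(-5))) = -3 - 7/15 = -52/15 ≈ -3.4667)
(C - 1*(-1916)) - (c(-3, 3)*(-13) + n) = (-2428 - 1*(-1916)) - (3*(-13) - 52/15) = (-2428 + 1916) - (-39 - 52/15) = -512 - 1*(-637/15) = -512 + 637/15 = -7043/15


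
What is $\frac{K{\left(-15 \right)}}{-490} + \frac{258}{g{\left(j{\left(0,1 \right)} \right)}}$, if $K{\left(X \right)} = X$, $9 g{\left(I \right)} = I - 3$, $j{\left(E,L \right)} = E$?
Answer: $- \frac{75849}{98} \approx -773.97$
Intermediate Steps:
$g{\left(I \right)} = - \frac{1}{3} + \frac{I}{9}$ ($g{\left(I \right)} = \frac{I - 3}{9} = \frac{-3 + I}{9} = - \frac{1}{3} + \frac{I}{9}$)
$\frac{K{\left(-15 \right)}}{-490} + \frac{258}{g{\left(j{\left(0,1 \right)} \right)}} = - \frac{15}{-490} + \frac{258}{- \frac{1}{3} + \frac{1}{9} \cdot 0} = \left(-15\right) \left(- \frac{1}{490}\right) + \frac{258}{- \frac{1}{3} + 0} = \frac{3}{98} + \frac{258}{- \frac{1}{3}} = \frac{3}{98} + 258 \left(-3\right) = \frac{3}{98} - 774 = - \frac{75849}{98}$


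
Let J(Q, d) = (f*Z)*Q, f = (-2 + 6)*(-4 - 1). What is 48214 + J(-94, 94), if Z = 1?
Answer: 50094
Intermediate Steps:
f = -20 (f = 4*(-5) = -20)
J(Q, d) = -20*Q (J(Q, d) = (-20*1)*Q = -20*Q)
48214 + J(-94, 94) = 48214 - 20*(-94) = 48214 + 1880 = 50094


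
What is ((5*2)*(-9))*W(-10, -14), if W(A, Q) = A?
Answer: 900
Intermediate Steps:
((5*2)*(-9))*W(-10, -14) = ((5*2)*(-9))*(-10) = (10*(-9))*(-10) = -90*(-10) = 900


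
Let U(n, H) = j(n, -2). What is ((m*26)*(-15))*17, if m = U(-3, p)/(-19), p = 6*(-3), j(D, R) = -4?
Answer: -26520/19 ≈ -1395.8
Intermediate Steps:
p = -18
U(n, H) = -4
m = 4/19 (m = -4/(-19) = -4*(-1/19) = 4/19 ≈ 0.21053)
((m*26)*(-15))*17 = (((4/19)*26)*(-15))*17 = ((104/19)*(-15))*17 = -1560/19*17 = -26520/19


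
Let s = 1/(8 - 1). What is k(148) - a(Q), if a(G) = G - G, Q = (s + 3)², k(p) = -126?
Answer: -126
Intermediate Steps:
s = ⅐ (s = 1/7 = ⅐ ≈ 0.14286)
Q = 484/49 (Q = (⅐ + 3)² = (22/7)² = 484/49 ≈ 9.8775)
a(G) = 0
k(148) - a(Q) = -126 - 1*0 = -126 + 0 = -126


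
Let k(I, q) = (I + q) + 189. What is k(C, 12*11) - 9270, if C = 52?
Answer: -8897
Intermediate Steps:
k(I, q) = 189 + I + q
k(C, 12*11) - 9270 = (189 + 52 + 12*11) - 9270 = (189 + 52 + 132) - 9270 = 373 - 9270 = -8897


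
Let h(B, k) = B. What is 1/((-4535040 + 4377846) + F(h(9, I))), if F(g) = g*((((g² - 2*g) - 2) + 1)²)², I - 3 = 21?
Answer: 1/132829830 ≈ 7.5284e-9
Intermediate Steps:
I = 24 (I = 3 + 21 = 24)
F(g) = g*(-1 + g² - 2*g)⁴ (F(g) = g*(((-2 + g² - 2*g) + 1)²)² = g*((-1 + g² - 2*g)²)² = g*(-1 + g² - 2*g)⁴)
1/((-4535040 + 4377846) + F(h(9, I))) = 1/((-4535040 + 4377846) + 9*(1 - 1*9² + 2*9)⁴) = 1/(-157194 + 9*(1 - 1*81 + 18)⁴) = 1/(-157194 + 9*(1 - 81 + 18)⁴) = 1/(-157194 + 9*(-62)⁴) = 1/(-157194 + 9*14776336) = 1/(-157194 + 132987024) = 1/132829830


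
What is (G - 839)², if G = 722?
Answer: 13689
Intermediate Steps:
(G - 839)² = (722 - 839)² = (-117)² = 13689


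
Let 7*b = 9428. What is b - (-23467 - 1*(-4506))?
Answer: 142155/7 ≈ 20308.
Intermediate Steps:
b = 9428/7 (b = (1/7)*9428 = 9428/7 ≈ 1346.9)
b - (-23467 - 1*(-4506)) = 9428/7 - (-23467 - 1*(-4506)) = 9428/7 - (-23467 + 4506) = 9428/7 - 1*(-18961) = 9428/7 + 18961 = 142155/7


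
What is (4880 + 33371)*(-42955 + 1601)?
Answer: -1581831854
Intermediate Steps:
(4880 + 33371)*(-42955 + 1601) = 38251*(-41354) = -1581831854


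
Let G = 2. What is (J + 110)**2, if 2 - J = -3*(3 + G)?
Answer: 16129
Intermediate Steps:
J = 17 (J = 2 - (-3)*(3 + 2) = 2 - (-3)*5 = 2 - 1*(-15) = 2 + 15 = 17)
(J + 110)**2 = (17 + 110)**2 = 127**2 = 16129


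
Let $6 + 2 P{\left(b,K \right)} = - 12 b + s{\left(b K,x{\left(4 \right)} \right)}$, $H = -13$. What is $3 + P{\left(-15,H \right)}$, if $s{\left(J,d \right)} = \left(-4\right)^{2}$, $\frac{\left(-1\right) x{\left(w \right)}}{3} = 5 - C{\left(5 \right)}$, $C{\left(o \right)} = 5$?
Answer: $98$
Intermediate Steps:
$x{\left(w \right)} = 0$ ($x{\left(w \right)} = - 3 \left(5 - 5\right) = \left(-3\right) 0 = 0$)
$s{\left(J,d \right)} = 16$
$P{\left(b,K \right)} = 5 - 6 b$ ($P{\left(b,K \right)} = -3 + \frac{- 12 b + 16}{2} = -3 + \frac{16 - 12 b}{2} = -3 - \left(-8 + 6 b\right) = 5 - 6 b$)
$3 + P{\left(-15,H \right)} = 3 + \left(5 - -90\right) = 3 + \left(5 + 90\right) = 3 + 95 = 98$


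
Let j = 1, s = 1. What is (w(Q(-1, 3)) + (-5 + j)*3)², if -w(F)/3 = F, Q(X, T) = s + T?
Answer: 576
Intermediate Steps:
Q(X, T) = 1 + T
w(F) = -3*F
(w(Q(-1, 3)) + (-5 + j)*3)² = (-3*(1 + 3) + (-5 + 1)*3)² = (-3*4 - 4*3)² = (-12 - 12)² = (-24)² = 576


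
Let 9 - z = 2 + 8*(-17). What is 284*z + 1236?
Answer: 41848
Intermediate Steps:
z = 143 (z = 9 - (2 + 8*(-17)) = 9 - (2 - 136) = 9 - 1*(-134) = 9 + 134 = 143)
284*z + 1236 = 284*143 + 1236 = 40612 + 1236 = 41848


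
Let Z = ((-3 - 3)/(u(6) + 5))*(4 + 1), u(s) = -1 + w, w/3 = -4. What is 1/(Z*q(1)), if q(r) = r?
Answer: 4/15 ≈ 0.26667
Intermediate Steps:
w = -12 (w = 3*(-4) = -12)
u(s) = -13 (u(s) = -1 - 12 = -13)
Z = 15/4 (Z = ((-3 - 3)/(-13 + 5))*(4 + 1) = -6/(-8)*5 = -6*(-⅛)*5 = (¾)*5 = 15/4 ≈ 3.7500)
1/(Z*q(1)) = 1/((15/4)*1) = 1/(15/4) = 4/15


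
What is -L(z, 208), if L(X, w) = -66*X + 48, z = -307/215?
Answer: -30582/215 ≈ -142.24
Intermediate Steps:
z = -307/215 (z = -307*1/215 = -307/215 ≈ -1.4279)
L(X, w) = 48 - 66*X
-L(z, 208) = -(48 - 66*(-307/215)) = -(48 + 20262/215) = -1*30582/215 = -30582/215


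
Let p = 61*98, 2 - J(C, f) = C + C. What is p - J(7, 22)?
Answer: 5990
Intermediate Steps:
J(C, f) = 2 - 2*C (J(C, f) = 2 - (C + C) = 2 - 2*C)
p = 5978
p - J(7, 22) = 5978 - (2 - 2*7) = 5978 - (2 - 14) = 5978 - 1*(-12) = 5978 + 12 = 5990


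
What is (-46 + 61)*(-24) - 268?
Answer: -628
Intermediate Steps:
(-46 + 61)*(-24) - 268 = 15*(-24) - 268 = -360 - 268 = -628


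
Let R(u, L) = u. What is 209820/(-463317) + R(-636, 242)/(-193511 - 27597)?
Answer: -3841517579/8536924603 ≈ -0.44999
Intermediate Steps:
209820/(-463317) + R(-636, 242)/(-193511 - 27597) = 209820/(-463317) - 636/(-193511 - 27597) = 209820*(-1/463317) - 636/(-221108) = -69940/154439 - 636*(-1/221108) = -69940/154439 + 159/55277 = -3841517579/8536924603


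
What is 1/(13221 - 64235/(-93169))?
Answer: 93169/1231851584 ≈ 7.5633e-5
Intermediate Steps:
1/(13221 - 64235/(-93169)) = 1/(13221 - 64235*(-1/93169)) = 1/(13221 + 64235/93169) = 1/(1231851584/93169) = 93169/1231851584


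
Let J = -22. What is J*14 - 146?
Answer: -454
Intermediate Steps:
J*14 - 146 = -22*14 - 146 = -308 - 146 = -454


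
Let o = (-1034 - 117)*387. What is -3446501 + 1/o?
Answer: -1535199065938/445437 ≈ -3.4465e+6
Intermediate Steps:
o = -445437 (o = -1151*387 = -445437)
-3446501 + 1/o = -3446501 + 1/(-445437) = -3446501 - 1/445437 = -1535199065938/445437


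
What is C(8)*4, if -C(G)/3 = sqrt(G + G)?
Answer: -48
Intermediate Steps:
C(G) = -3*sqrt(2)*sqrt(G) (C(G) = -3*sqrt(G + G) = -3*sqrt(2)*sqrt(G))
C(8)*4 = -3*sqrt(2)*sqrt(8)*4 = -3*sqrt(2)*2*sqrt(2)*4 = -12*4 = -48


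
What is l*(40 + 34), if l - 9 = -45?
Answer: -2664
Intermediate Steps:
l = -36 (l = 9 - 45 = -36)
l*(40 + 34) = -36*(40 + 34) = -36*74 = -2664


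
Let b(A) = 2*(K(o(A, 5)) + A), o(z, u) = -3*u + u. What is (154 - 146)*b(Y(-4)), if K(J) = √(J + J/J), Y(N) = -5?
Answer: -80 + 48*I ≈ -80.0 + 48.0*I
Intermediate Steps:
o(z, u) = -2*u
K(J) = √(1 + J) (K(J) = √(J + 1) = √(1 + J))
b(A) = 2*A + 6*I (b(A) = 2*(√(1 - 2*5) + A) = 2*(√(1 - 10) + A) = 2*(√(-9) + A) = 2*(3*I + A) = 2*(A + 3*I) = 2*A + 6*I)
(154 - 146)*b(Y(-4)) = (154 - 146)*(2*(-5) + 6*I) = 8*(-10 + 6*I) = -80 + 48*I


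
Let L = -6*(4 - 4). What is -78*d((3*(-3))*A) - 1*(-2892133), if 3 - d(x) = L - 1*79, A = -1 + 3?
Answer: 2885737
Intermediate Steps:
A = 2
L = 0 (L = -6*0 = -1*0 = 0)
d(x) = 82 (d(x) = 3 - (0 - 1*79) = 3 - (0 - 79) = 3 - 1*(-79) = 3 + 79 = 82)
-78*d((3*(-3))*A) - 1*(-2892133) = -78*82 - 1*(-2892133) = -6396 + 2892133 = 2885737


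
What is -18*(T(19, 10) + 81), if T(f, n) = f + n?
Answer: -1980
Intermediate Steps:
-18*(T(19, 10) + 81) = -18*((19 + 10) + 81) = -18*(29 + 81) = -18*110 = -1*1980 = -1980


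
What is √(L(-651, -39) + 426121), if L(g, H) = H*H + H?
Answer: √427603 ≈ 653.91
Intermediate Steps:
L(g, H) = H + H² (L(g, H) = H² + H = H + H²)
√(L(-651, -39) + 426121) = √(-39*(1 - 39) + 426121) = √(-39*(-38) + 426121) = √(1482 + 426121) = √427603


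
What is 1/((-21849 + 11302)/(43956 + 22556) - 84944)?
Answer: -66512/5649805875 ≈ -1.1772e-5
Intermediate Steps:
1/((-21849 + 11302)/(43956 + 22556) - 84944) = 1/(-10547/66512 - 84944) = 1/(-5649805875/66512) = -66512/5649805875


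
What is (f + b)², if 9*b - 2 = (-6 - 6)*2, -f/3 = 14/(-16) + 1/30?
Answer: 841/129600 ≈ 0.0064892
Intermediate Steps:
f = 101/40 (f = -3*(14/(-16) + 1/30) = -3*(14*(-1/16) + 1*(1/30)) = -3*(-7/8 + 1/30) = -3*(-101/120) = 101/40 ≈ 2.5250)
b = -22/9 (b = 2/9 + ((-6 - 6)*2)/9 = 2/9 + (-12*2)/9 = 2/9 + (⅑)*(-24) = 2/9 - 8/3 = -22/9 ≈ -2.4444)
(f + b)² = (101/40 - 22/9)² = (29/360)² = 841/129600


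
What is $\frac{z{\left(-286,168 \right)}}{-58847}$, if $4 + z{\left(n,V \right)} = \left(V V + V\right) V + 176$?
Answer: $- \frac{4770028}{58847} \approx -81.058$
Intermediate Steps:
$z{\left(n,V \right)} = 172 + V \left(V + V^{2}\right)$ ($z{\left(n,V \right)} = -4 + \left(\left(V V + V\right) V + 176\right) = -4 + \left(\left(V^{2} + V\right) V + 176\right) = -4 + \left(\left(V + V^{2}\right) V + 176\right) = -4 + \left(V \left(V + V^{2}\right) + 176\right) = -4 + \left(176 + V \left(V + V^{2}\right)\right) = 172 + V \left(V + V^{2}\right)$)
$\frac{z{\left(-286,168 \right)}}{-58847} = \frac{172 + 168^{2} + 168^{3}}{-58847} = \left(172 + 28224 + 4741632\right) \left(- \frac{1}{58847}\right) = 4770028 \left(- \frac{1}{58847}\right) = - \frac{4770028}{58847}$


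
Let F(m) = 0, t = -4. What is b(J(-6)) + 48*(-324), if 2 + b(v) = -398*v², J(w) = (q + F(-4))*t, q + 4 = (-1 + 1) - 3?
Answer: -327586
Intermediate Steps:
q = -7 (q = -4 + ((-1 + 1) - 3) = -4 + (0 - 3) = -4 - 3 = -7)
J(w) = 28 (J(w) = (-7 + 0)*(-4) = -7*(-4) = 28)
b(v) = -2 - 398*v²
b(J(-6)) + 48*(-324) = (-2 - 398*28²) + 48*(-324) = (-2 - 398*784) - 15552 = (-2 - 312032) - 15552 = -312034 - 15552 = -327586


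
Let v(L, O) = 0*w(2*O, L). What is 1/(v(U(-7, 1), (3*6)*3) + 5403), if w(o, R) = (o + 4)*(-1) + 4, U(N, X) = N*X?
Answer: 1/5403 ≈ 0.00018508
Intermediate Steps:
w(o, R) = -o (w(o, R) = (4 + o)*(-1) + 4 = (-4 - o) + 4 = -o)
v(L, O) = 0 (v(L, O) = 0*(-2*O) = 0)
1/(v(U(-7, 1), (3*6)*3) + 5403) = 1/(0 + 5403) = 1/5403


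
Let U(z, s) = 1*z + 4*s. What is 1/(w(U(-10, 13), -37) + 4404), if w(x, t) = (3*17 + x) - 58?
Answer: 1/4439 ≈ 0.00022528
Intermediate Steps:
U(z, s) = z + 4*s
w(x, t) = -7 + x (w(x, t) = (51 + x) - 58 = -7 + x)
1/(w(U(-10, 13), -37) + 4404) = 1/((-7 + (-10 + 4*13)) + 4404) = 1/((-7 + (-10 + 52)) + 4404) = 1/((-7 + 42) + 4404) = 1/(35 + 4404) = 1/4439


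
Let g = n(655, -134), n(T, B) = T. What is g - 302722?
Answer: -302067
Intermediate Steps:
g = 655
g - 302722 = 655 - 302722 = -302067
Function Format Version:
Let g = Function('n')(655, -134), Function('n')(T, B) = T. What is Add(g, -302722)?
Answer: -302067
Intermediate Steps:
g = 655
Add(g, -302722) = Add(655, -302722) = -302067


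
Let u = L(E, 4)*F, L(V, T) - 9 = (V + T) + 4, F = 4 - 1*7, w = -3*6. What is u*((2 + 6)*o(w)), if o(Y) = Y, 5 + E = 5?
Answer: 7344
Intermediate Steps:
w = -18
E = 0 (E = -5 + 5 = 0)
F = -3 (F = 4 - 7 = -3)
L(V, T) = 13 + T + V (L(V, T) = 9 + ((V + T) + 4) = 9 + ((T + V) + 4) = 9 + (4 + T + V) = 13 + T + V)
u = -51 (u = (13 + 4 + 0)*(-3) = 17*(-3) = -51)
u*((2 + 6)*o(w)) = -51*(2 + 6)*(-18) = -408*(-18) = -51*(-144) = 7344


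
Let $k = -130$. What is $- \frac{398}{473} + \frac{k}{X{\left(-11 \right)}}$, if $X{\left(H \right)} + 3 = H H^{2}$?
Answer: $- \frac{234721}{315491} \approx -0.74399$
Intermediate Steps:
$X{\left(H \right)} = -3 + H^{3}$ ($X{\left(H \right)} = -3 + H H^{2} = -3 + H^{3}$)
$- \frac{398}{473} + \frac{k}{X{\left(-11 \right)}} = - \frac{398}{473} - \frac{130}{-3 + \left(-11\right)^{3}} = \left(-398\right) \frac{1}{473} - \frac{130}{-3 - 1331} = - \frac{398}{473} - \frac{130}{-1334} = - \frac{398}{473} - - \frac{65}{667} = - \frac{398}{473} + \frac{65}{667} = - \frac{234721}{315491}$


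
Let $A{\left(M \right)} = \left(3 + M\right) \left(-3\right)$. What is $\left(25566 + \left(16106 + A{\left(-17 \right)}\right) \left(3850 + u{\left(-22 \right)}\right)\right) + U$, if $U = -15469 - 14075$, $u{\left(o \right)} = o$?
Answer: $61810566$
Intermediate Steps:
$A{\left(M \right)} = -9 - 3 M$
$U = -29544$ ($U = -15469 - 14075 = -29544$)
$\left(25566 + \left(16106 + A{\left(-17 \right)}\right) \left(3850 + u{\left(-22 \right)}\right)\right) + U = \left(25566 + \left(16106 - -42\right) \left(3850 - 22\right)\right) - 29544 = \left(25566 + \left(16106 + \left(-9 + 51\right)\right) 3828\right) - 29544 = \left(25566 + \left(16106 + 42\right) 3828\right) - 29544 = \left(25566 + 16148 \cdot 3828\right) - 29544 = \left(25566 + 61814544\right) - 29544 = 61840110 - 29544 = 61810566$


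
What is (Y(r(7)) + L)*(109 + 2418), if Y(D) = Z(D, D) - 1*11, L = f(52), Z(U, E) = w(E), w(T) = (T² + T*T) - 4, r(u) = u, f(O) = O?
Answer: 341145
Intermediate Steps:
w(T) = -4 + 2*T² (w(T) = (T² + T²) - 4 = 2*T² - 4 = -4 + 2*T²)
Z(U, E) = -4 + 2*E²
L = 52
Y(D) = -15 + 2*D² (Y(D) = (-4 + 2*D²) - 1*11 = (-4 + 2*D²) - 11 = -15 + 2*D²)
(Y(r(7)) + L)*(109 + 2418) = ((-15 + 2*7²) + 52)*(109 + 2418) = ((-15 + 2*49) + 52)*2527 = ((-15 + 98) + 52)*2527 = (83 + 52)*2527 = 135*2527 = 341145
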